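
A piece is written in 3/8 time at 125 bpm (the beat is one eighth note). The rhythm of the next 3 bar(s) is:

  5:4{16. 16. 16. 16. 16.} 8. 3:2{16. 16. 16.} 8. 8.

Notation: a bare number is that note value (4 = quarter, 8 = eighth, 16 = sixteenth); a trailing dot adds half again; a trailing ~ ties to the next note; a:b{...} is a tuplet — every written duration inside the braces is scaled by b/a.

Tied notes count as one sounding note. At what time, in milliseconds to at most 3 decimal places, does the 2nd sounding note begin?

note 2 onset = 3/5b = 288.0ms

1. 0.0ms @ 0 + 288.0ms (3/5)
2. 288.0ms @ 3/5 + 288.0ms (3/5)
3. 576.0ms @ 6/5 + 288.0ms (3/5)
4. 864.0ms @ 9/5 + 288.0ms (3/5)
5. 1152.0ms @ 12/5 + 288.0ms (3/5)
6. 1440.0ms @ 3 + 720.0ms (3/2)
7. 2160.0ms @ 9/2 + 240.0ms (1/2)
8. 2400.0ms @ 5 + 240.0ms (1/2)
9. 2640.0ms @ 11/2 + 240.0ms (1/2)
10. 2880.0ms @ 6 + 720.0ms (3/2)
11. 3600.0ms @ 15/2 + 720.0ms (3/2)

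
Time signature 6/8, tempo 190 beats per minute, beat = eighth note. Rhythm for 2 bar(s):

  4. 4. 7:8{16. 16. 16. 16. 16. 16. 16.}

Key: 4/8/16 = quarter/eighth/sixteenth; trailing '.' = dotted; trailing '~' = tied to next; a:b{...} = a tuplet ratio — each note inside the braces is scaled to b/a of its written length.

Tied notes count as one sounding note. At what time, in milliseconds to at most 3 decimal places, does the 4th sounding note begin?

note 4 onset = 48/7b = 2165.414ms

1. 0.0ms @ 0 + 947.368ms (3)
2. 947.368ms @ 3 + 947.368ms (3)
3. 1894.737ms @ 6 + 270.677ms (6/7)
4. 2165.414ms @ 48/7 + 270.677ms (6/7)
5. 2436.09ms @ 54/7 + 270.677ms (6/7)
6. 2706.767ms @ 60/7 + 270.677ms (6/7)
7. 2977.444ms @ 66/7 + 270.677ms (6/7)
8. 3248.12ms @ 72/7 + 270.677ms (6/7)
9. 3518.797ms @ 78/7 + 270.677ms (6/7)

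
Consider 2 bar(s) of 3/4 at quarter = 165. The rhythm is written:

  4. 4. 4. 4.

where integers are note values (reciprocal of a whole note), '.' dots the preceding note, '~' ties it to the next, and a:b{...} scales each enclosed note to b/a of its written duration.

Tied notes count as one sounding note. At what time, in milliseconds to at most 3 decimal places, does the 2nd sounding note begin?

1. 0.0ms @ 0 + 545.455ms (3/2)
2. 545.455ms @ 3/2 + 545.455ms (3/2)
3. 1090.909ms @ 3 + 545.455ms (3/2)
4. 1636.364ms @ 9/2 + 545.455ms (3/2)

note 2 onset = 3/2b = 545.455ms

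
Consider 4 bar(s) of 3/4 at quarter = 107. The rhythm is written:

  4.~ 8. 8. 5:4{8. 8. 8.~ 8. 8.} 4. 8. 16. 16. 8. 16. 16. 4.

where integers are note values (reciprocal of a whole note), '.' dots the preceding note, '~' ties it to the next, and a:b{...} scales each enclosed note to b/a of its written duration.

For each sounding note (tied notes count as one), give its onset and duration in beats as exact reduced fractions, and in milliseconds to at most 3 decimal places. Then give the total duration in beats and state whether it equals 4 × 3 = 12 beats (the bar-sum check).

1) 0.0ms=0b +1261.682ms=9/4b
2) 1261.682ms=9/4b +420.561ms=3/4b
3) 1682.243ms=3b +336.449ms=3/5b
4) 2018.692ms=18/5b +336.449ms=3/5b
5) 2355.14ms=21/5b +672.897ms=6/5b
6) 3028.037ms=27/5b +336.449ms=3/5b
7) 3364.486ms=6b +841.121ms=3/2b
8) 4205.607ms=15/2b +420.561ms=3/4b
9) 4626.168ms=33/4b +210.28ms=3/8b
10) 4836.449ms=69/8b +210.28ms=3/8b
11) 5046.729ms=9b +420.561ms=3/4b
12) 5467.29ms=39/4b +210.28ms=3/8b
13) 5677.57ms=81/8b +210.28ms=3/8b
14) 5887.85ms=21/2b +841.121ms=3/2b
Σ=12b of 12 (107bpm 3/4) — PASS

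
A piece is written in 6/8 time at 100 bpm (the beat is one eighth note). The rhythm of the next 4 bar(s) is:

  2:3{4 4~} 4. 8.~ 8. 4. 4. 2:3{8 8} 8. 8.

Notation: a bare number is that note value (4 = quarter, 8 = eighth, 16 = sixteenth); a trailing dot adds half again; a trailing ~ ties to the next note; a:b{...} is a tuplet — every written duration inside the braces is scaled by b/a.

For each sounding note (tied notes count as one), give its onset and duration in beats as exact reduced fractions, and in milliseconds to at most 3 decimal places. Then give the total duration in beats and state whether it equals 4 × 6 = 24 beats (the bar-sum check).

1) 0.0ms=0b +1800.0ms=3b
2) 1800.0ms=3b +3600.0ms=6b
3) 5400.0ms=9b +1800.0ms=3b
4) 7200.0ms=12b +1800.0ms=3b
5) 9000.0ms=15b +1800.0ms=3b
6) 10800.0ms=18b +900.0ms=3/2b
7) 11700.0ms=39/2b +900.0ms=3/2b
8) 12600.0ms=21b +900.0ms=3/2b
9) 13500.0ms=45/2b +900.0ms=3/2b
Σ=24b of 24 (100bpm 6/8) — PASS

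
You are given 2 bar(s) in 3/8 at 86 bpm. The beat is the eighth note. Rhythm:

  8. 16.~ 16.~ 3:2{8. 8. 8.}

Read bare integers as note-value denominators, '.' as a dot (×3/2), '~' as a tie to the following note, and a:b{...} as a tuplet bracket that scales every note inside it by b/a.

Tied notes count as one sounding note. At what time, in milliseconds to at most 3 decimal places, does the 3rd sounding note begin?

note 3 onset = 4b = 2790.698ms

1. 0.0ms @ 0 + 1046.512ms (3/2)
2. 1046.512ms @ 3/2 + 1744.186ms (5/2)
3. 2790.698ms @ 4 + 697.674ms (1)
4. 3488.372ms @ 5 + 697.674ms (1)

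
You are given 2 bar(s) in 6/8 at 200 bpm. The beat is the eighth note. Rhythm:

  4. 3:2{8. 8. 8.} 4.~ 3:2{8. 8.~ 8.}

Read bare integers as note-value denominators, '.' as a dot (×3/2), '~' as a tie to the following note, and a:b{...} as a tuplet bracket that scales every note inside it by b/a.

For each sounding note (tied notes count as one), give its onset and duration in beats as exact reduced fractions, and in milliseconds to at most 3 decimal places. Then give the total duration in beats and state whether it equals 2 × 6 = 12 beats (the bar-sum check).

1) 0.0ms=0b +900.0ms=3b
2) 900.0ms=3b +300.0ms=1b
3) 1200.0ms=4b +300.0ms=1b
4) 1500.0ms=5b +300.0ms=1b
5) 1800.0ms=6b +1200.0ms=4b
6) 3000.0ms=10b +600.0ms=2b
Σ=12b of 12 (200bpm 6/8) — PASS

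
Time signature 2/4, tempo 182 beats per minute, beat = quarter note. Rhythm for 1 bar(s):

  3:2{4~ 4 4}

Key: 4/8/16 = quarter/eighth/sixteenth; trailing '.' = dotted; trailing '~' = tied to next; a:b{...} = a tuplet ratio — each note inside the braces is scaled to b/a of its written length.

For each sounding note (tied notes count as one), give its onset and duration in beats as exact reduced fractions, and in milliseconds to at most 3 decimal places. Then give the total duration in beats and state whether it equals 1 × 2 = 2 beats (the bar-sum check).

1) 0.0ms=0b +439.56ms=4/3b
2) 439.56ms=4/3b +219.78ms=2/3b
Σ=2b of 2 (182bpm 2/4) — PASS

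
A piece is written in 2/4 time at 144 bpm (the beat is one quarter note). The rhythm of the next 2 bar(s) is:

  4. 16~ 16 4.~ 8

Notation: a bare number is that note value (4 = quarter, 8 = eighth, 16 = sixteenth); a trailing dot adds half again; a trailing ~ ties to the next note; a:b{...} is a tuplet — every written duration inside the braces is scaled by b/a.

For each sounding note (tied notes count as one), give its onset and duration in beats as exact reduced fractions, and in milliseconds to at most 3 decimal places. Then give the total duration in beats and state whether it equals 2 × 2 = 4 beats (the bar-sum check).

1) 0.0ms=0b +625.0ms=3/2b
2) 625.0ms=3/2b +208.333ms=1/2b
3) 833.333ms=2b +833.333ms=2b
Σ=4b of 4 (144bpm 2/4) — PASS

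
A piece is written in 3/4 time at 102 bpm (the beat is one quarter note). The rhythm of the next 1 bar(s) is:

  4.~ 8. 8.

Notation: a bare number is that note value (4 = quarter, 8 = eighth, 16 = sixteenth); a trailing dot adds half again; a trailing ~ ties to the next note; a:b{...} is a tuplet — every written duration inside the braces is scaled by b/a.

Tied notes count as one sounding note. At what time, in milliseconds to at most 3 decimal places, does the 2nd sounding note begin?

note 2 onset = 9/4b = 1323.529ms

1. 0.0ms @ 0 + 1323.529ms (9/4)
2. 1323.529ms @ 9/4 + 441.176ms (3/4)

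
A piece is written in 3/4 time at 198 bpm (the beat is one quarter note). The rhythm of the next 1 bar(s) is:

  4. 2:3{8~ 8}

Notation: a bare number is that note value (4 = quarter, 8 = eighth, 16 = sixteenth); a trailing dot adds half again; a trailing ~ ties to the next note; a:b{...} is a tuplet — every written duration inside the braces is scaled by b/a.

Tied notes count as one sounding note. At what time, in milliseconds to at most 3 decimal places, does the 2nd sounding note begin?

note 2 onset = 3/2b = 454.545ms

1. 0.0ms @ 0 + 454.545ms (3/2)
2. 454.545ms @ 3/2 + 454.545ms (3/2)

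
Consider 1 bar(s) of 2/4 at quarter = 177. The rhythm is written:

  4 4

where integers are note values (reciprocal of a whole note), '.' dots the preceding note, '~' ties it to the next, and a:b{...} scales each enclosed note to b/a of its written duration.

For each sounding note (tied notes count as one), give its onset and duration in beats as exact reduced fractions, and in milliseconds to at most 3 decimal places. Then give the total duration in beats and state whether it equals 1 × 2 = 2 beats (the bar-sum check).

1) 0.0ms=0b +338.983ms=1b
2) 338.983ms=1b +338.983ms=1b
Σ=2b of 2 (177bpm 2/4) — PASS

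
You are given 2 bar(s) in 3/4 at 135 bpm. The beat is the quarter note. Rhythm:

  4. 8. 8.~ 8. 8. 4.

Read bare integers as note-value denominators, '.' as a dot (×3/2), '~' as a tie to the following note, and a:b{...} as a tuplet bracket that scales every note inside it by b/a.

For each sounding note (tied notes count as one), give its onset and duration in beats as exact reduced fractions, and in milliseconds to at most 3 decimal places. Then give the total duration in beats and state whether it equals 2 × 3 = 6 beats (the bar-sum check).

1) 0.0ms=0b +666.667ms=3/2b
2) 666.667ms=3/2b +333.333ms=3/4b
3) 1000.0ms=9/4b +666.667ms=3/2b
4) 1666.667ms=15/4b +333.333ms=3/4b
5) 2000.0ms=9/2b +666.667ms=3/2b
Σ=6b of 6 (135bpm 3/4) — PASS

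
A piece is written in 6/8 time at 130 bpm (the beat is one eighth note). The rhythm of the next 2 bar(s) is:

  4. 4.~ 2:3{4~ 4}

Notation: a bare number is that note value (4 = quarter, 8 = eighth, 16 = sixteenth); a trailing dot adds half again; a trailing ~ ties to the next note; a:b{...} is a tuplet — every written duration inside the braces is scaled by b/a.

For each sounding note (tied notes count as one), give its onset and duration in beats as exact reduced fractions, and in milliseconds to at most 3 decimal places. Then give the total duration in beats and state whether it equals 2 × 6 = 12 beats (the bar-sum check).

1) 0.0ms=0b +1384.615ms=3b
2) 1384.615ms=3b +4153.846ms=9b
Σ=12b of 12 (130bpm 6/8) — PASS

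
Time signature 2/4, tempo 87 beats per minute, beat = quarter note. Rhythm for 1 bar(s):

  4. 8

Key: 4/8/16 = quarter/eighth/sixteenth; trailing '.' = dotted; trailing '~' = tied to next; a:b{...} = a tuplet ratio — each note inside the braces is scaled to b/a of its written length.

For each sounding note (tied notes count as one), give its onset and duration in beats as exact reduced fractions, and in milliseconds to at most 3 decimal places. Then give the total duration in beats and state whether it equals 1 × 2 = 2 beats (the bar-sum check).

1) 0.0ms=0b +1034.483ms=3/2b
2) 1034.483ms=3/2b +344.828ms=1/2b
Σ=2b of 2 (87bpm 2/4) — PASS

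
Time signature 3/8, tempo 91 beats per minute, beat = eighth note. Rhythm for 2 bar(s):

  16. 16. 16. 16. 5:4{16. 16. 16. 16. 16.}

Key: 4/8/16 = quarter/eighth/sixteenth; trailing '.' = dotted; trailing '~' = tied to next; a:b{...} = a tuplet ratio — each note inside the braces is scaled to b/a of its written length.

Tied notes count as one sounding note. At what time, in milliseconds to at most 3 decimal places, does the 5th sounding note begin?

1. 0.0ms @ 0 + 494.505ms (3/4)
2. 494.505ms @ 3/4 + 494.505ms (3/4)
3. 989.011ms @ 3/2 + 494.505ms (3/4)
4. 1483.516ms @ 9/4 + 494.505ms (3/4)
5. 1978.022ms @ 3 + 395.604ms (3/5)
6. 2373.626ms @ 18/5 + 395.604ms (3/5)
7. 2769.231ms @ 21/5 + 395.604ms (3/5)
8. 3164.835ms @ 24/5 + 395.604ms (3/5)
9. 3560.44ms @ 27/5 + 395.604ms (3/5)

note 5 onset = 3b = 1978.022ms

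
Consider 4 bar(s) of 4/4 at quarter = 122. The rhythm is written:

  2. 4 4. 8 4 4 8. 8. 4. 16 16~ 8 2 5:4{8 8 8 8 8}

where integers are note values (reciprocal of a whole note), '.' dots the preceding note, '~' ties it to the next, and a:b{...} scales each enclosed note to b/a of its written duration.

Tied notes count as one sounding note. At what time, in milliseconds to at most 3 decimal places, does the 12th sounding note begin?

1. 0.0ms @ 0 + 1475.41ms (3)
2. 1475.41ms @ 3 + 491.803ms (1)
3. 1967.213ms @ 4 + 737.705ms (3/2)
4. 2704.918ms @ 11/2 + 245.902ms (1/2)
5. 2950.82ms @ 6 + 491.803ms (1)
6. 3442.623ms @ 7 + 491.803ms (1)
7. 3934.426ms @ 8 + 368.852ms (3/4)
8. 4303.279ms @ 35/4 + 368.852ms (3/4)
9. 4672.131ms @ 19/2 + 737.705ms (3/2)
10. 5409.836ms @ 11 + 122.951ms (1/4)
11. 5532.787ms @ 45/4 + 368.852ms (3/4)
12. 5901.639ms @ 12 + 983.607ms (2)
13. 6885.246ms @ 14 + 196.721ms (2/5)
14. 7081.967ms @ 72/5 + 196.721ms (2/5)
15. 7278.689ms @ 74/5 + 196.721ms (2/5)
16. 7475.41ms @ 76/5 + 196.721ms (2/5)
17. 7672.131ms @ 78/5 + 196.721ms (2/5)

note 12 onset = 12b = 5901.639ms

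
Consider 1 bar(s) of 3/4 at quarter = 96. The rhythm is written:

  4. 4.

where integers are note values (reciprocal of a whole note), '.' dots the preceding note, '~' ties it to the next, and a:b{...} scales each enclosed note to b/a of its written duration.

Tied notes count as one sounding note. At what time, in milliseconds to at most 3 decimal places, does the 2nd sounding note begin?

note 2 onset = 3/2b = 937.5ms

1. 0.0ms @ 0 + 937.5ms (3/2)
2. 937.5ms @ 3/2 + 937.5ms (3/2)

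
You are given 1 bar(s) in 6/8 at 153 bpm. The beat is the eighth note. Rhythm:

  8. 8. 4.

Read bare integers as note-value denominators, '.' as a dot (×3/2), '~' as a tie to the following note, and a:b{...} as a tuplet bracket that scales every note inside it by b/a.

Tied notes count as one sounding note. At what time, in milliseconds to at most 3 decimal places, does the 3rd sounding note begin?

note 3 onset = 3b = 1176.471ms

1. 0.0ms @ 0 + 588.235ms (3/2)
2. 588.235ms @ 3/2 + 588.235ms (3/2)
3. 1176.471ms @ 3 + 1176.471ms (3)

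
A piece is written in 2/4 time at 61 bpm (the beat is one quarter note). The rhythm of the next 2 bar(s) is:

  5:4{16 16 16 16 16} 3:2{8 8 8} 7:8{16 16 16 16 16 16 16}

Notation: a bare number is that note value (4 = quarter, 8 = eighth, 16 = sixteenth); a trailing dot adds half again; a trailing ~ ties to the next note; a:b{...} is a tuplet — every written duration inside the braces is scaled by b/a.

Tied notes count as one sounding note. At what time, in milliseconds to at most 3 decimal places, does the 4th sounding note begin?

note 4 onset = 3/5b = 590.164ms

1. 0.0ms @ 0 + 196.721ms (1/5)
2. 196.721ms @ 1/5 + 196.721ms (1/5)
3. 393.443ms @ 2/5 + 196.721ms (1/5)
4. 590.164ms @ 3/5 + 196.721ms (1/5)
5. 786.885ms @ 4/5 + 196.721ms (1/5)
6. 983.607ms @ 1 + 327.869ms (1/3)
7. 1311.475ms @ 4/3 + 327.869ms (1/3)
8. 1639.344ms @ 5/3 + 327.869ms (1/3)
9. 1967.213ms @ 2 + 281.03ms (2/7)
10. 2248.244ms @ 16/7 + 281.03ms (2/7)
11. 2529.274ms @ 18/7 + 281.03ms (2/7)
12. 2810.304ms @ 20/7 + 281.03ms (2/7)
13. 3091.335ms @ 22/7 + 281.03ms (2/7)
14. 3372.365ms @ 24/7 + 281.03ms (2/7)
15. 3653.396ms @ 26/7 + 281.03ms (2/7)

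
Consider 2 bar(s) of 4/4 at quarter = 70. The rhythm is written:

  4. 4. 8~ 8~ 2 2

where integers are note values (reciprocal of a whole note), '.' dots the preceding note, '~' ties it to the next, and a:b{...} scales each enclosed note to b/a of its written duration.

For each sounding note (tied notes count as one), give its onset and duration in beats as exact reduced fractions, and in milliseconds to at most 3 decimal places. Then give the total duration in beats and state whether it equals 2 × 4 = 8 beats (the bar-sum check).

1) 0.0ms=0b +1285.714ms=3/2b
2) 1285.714ms=3/2b +1285.714ms=3/2b
3) 2571.429ms=3b +2571.429ms=3b
4) 5142.857ms=6b +1714.286ms=2b
Σ=8b of 8 (70bpm 4/4) — PASS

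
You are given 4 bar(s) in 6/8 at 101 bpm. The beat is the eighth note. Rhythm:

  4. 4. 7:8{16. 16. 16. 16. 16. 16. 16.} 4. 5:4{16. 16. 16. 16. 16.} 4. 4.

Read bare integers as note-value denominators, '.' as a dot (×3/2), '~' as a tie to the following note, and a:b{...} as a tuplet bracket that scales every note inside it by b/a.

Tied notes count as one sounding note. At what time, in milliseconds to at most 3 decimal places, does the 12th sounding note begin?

1. 0.0ms @ 0 + 1782.178ms (3)
2. 1782.178ms @ 3 + 1782.178ms (3)
3. 3564.356ms @ 6 + 509.194ms (6/7)
4. 4073.55ms @ 48/7 + 509.194ms (6/7)
5. 4582.744ms @ 54/7 + 509.194ms (6/7)
6. 5091.938ms @ 60/7 + 509.194ms (6/7)
7. 5601.132ms @ 66/7 + 509.194ms (6/7)
8. 6110.325ms @ 72/7 + 509.194ms (6/7)
9. 6619.519ms @ 78/7 + 509.194ms (6/7)
10. 7128.713ms @ 12 + 1782.178ms (3)
11. 8910.891ms @ 15 + 356.436ms (3/5)
12. 9267.327ms @ 78/5 + 356.436ms (3/5)
13. 9623.762ms @ 81/5 + 356.436ms (3/5)
14. 9980.198ms @ 84/5 + 356.436ms (3/5)
15. 10336.634ms @ 87/5 + 356.436ms (3/5)
16. 10693.069ms @ 18 + 1782.178ms (3)
17. 12475.248ms @ 21 + 1782.178ms (3)

note 12 onset = 78/5b = 9267.327ms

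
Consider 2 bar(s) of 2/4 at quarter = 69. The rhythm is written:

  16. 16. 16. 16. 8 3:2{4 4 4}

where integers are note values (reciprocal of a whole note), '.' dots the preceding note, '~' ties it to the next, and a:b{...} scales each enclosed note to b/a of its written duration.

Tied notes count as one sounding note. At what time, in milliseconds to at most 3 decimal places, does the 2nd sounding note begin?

1. 0.0ms @ 0 + 326.087ms (3/8)
2. 326.087ms @ 3/8 + 326.087ms (3/8)
3. 652.174ms @ 3/4 + 326.087ms (3/8)
4. 978.261ms @ 9/8 + 326.087ms (3/8)
5. 1304.348ms @ 3/2 + 434.783ms (1/2)
6. 1739.13ms @ 2 + 579.71ms (2/3)
7. 2318.841ms @ 8/3 + 579.71ms (2/3)
8. 2898.551ms @ 10/3 + 579.71ms (2/3)

note 2 onset = 3/8b = 326.087ms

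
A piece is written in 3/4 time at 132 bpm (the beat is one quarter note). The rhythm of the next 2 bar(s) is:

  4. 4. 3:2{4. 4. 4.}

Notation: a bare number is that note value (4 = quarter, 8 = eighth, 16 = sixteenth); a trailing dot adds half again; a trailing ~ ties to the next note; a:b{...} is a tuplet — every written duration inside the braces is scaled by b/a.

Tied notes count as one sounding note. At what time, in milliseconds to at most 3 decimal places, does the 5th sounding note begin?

note 5 onset = 5b = 2272.727ms

1. 0.0ms @ 0 + 681.818ms (3/2)
2. 681.818ms @ 3/2 + 681.818ms (3/2)
3. 1363.636ms @ 3 + 454.545ms (1)
4. 1818.182ms @ 4 + 454.545ms (1)
5. 2272.727ms @ 5 + 454.545ms (1)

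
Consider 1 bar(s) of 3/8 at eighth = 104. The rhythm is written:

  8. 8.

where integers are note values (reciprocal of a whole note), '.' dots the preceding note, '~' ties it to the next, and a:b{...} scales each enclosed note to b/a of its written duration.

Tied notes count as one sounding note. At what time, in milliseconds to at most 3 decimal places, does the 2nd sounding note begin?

1. 0.0ms @ 0 + 865.385ms (3/2)
2. 865.385ms @ 3/2 + 865.385ms (3/2)

note 2 onset = 3/2b = 865.385ms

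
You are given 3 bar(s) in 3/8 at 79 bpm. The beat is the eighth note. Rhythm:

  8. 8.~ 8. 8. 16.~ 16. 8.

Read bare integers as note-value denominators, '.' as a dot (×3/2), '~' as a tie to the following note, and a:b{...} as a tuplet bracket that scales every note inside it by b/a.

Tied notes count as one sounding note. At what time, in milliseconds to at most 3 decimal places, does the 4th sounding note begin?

1. 0.0ms @ 0 + 1139.241ms (3/2)
2. 1139.241ms @ 3/2 + 2278.481ms (3)
3. 3417.722ms @ 9/2 + 1139.241ms (3/2)
4. 4556.962ms @ 6 + 1139.241ms (3/2)
5. 5696.203ms @ 15/2 + 1139.241ms (3/2)

note 4 onset = 6b = 4556.962ms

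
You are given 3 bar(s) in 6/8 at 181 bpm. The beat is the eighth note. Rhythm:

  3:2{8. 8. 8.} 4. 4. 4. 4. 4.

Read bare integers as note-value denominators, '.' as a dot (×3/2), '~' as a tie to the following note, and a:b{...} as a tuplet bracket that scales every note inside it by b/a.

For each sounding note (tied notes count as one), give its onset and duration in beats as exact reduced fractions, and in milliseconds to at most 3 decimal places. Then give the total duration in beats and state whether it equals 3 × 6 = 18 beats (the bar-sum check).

1) 0.0ms=0b +331.492ms=1b
2) 331.492ms=1b +331.492ms=1b
3) 662.983ms=2b +331.492ms=1b
4) 994.475ms=3b +994.475ms=3b
5) 1988.95ms=6b +994.475ms=3b
6) 2983.425ms=9b +994.475ms=3b
7) 3977.901ms=12b +994.475ms=3b
8) 4972.376ms=15b +994.475ms=3b
Σ=18b of 18 (181bpm 6/8) — PASS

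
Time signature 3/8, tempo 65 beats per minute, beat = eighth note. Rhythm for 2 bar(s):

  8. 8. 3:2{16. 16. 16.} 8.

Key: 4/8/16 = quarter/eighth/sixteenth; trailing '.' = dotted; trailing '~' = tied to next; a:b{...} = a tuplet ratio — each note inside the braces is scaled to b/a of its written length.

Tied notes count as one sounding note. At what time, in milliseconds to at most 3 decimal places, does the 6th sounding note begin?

note 6 onset = 9/2b = 4153.846ms

1. 0.0ms @ 0 + 1384.615ms (3/2)
2. 1384.615ms @ 3/2 + 1384.615ms (3/2)
3. 2769.231ms @ 3 + 461.538ms (1/2)
4. 3230.769ms @ 7/2 + 461.538ms (1/2)
5. 3692.308ms @ 4 + 461.538ms (1/2)
6. 4153.846ms @ 9/2 + 1384.615ms (3/2)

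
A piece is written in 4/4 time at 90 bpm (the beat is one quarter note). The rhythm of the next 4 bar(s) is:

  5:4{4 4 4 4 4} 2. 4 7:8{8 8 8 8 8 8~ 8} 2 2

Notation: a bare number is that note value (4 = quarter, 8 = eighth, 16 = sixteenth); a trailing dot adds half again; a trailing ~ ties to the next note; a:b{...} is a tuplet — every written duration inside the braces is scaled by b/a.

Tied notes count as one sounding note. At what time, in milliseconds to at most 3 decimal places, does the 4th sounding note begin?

note 4 onset = 12/5b = 1600.0ms

1. 0.0ms @ 0 + 533.333ms (4/5)
2. 533.333ms @ 4/5 + 533.333ms (4/5)
3. 1066.667ms @ 8/5 + 533.333ms (4/5)
4. 1600.0ms @ 12/5 + 533.333ms (4/5)
5. 2133.333ms @ 16/5 + 533.333ms (4/5)
6. 2666.667ms @ 4 + 2000.0ms (3)
7. 4666.667ms @ 7 + 666.667ms (1)
8. 5333.333ms @ 8 + 380.952ms (4/7)
9. 5714.286ms @ 60/7 + 380.952ms (4/7)
10. 6095.238ms @ 64/7 + 380.952ms (4/7)
11. 6476.19ms @ 68/7 + 380.952ms (4/7)
12. 6857.143ms @ 72/7 + 380.952ms (4/7)
13. 7238.095ms @ 76/7 + 761.905ms (8/7)
14. 8000.0ms @ 12 + 1333.333ms (2)
15. 9333.333ms @ 14 + 1333.333ms (2)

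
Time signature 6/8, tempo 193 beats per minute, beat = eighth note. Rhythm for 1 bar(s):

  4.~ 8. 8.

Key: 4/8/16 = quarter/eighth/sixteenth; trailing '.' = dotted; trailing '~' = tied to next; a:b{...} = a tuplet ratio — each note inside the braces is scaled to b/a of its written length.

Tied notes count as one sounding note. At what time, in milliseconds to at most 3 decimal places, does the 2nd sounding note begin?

note 2 onset = 9/2b = 1398.964ms

1. 0.0ms @ 0 + 1398.964ms (9/2)
2. 1398.964ms @ 9/2 + 466.321ms (3/2)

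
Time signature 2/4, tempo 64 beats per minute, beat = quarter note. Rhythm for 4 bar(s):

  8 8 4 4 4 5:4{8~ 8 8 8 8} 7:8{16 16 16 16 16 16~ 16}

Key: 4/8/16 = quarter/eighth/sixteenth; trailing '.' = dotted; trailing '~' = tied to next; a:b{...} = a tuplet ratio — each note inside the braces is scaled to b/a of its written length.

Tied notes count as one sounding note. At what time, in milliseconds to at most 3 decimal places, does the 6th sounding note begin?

note 6 onset = 4b = 3750.0ms

1. 0.0ms @ 0 + 468.75ms (1/2)
2. 468.75ms @ 1/2 + 468.75ms (1/2)
3. 937.5ms @ 1 + 937.5ms (1)
4. 1875.0ms @ 2 + 937.5ms (1)
5. 2812.5ms @ 3 + 937.5ms (1)
6. 3750.0ms @ 4 + 750.0ms (4/5)
7. 4500.0ms @ 24/5 + 375.0ms (2/5)
8. 4875.0ms @ 26/5 + 375.0ms (2/5)
9. 5250.0ms @ 28/5 + 375.0ms (2/5)
10. 5625.0ms @ 6 + 267.857ms (2/7)
11. 5892.857ms @ 44/7 + 267.857ms (2/7)
12. 6160.714ms @ 46/7 + 267.857ms (2/7)
13. 6428.571ms @ 48/7 + 267.857ms (2/7)
14. 6696.429ms @ 50/7 + 267.857ms (2/7)
15. 6964.286ms @ 52/7 + 535.714ms (4/7)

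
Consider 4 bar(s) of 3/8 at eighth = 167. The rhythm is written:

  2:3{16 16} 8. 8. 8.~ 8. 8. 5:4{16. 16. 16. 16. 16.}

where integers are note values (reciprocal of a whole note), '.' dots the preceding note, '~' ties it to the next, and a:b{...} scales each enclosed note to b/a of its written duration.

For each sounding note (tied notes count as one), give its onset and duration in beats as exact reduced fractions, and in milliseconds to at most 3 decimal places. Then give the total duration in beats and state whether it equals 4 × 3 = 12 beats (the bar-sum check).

1) 0.0ms=0b +269.461ms=3/4b
2) 269.461ms=3/4b +269.461ms=3/4b
3) 538.922ms=3/2b +538.922ms=3/2b
4) 1077.844ms=3b +538.922ms=3/2b
5) 1616.766ms=9/2b +1077.844ms=3b
6) 2694.611ms=15/2b +538.922ms=3/2b
7) 3233.533ms=9b +215.569ms=3/5b
8) 3449.102ms=48/5b +215.569ms=3/5b
9) 3664.671ms=51/5b +215.569ms=3/5b
10) 3880.24ms=54/5b +215.569ms=3/5b
11) 4095.808ms=57/5b +215.569ms=3/5b
Σ=12b of 12 (167bpm 3/8) — PASS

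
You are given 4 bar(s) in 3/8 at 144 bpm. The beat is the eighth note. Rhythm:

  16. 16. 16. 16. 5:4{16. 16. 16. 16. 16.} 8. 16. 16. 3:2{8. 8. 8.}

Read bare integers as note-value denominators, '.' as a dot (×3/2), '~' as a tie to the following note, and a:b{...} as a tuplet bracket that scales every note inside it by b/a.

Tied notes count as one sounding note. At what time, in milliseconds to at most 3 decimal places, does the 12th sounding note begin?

note 12 onset = 33/4b = 3437.5ms

1. 0.0ms @ 0 + 312.5ms (3/4)
2. 312.5ms @ 3/4 + 312.5ms (3/4)
3. 625.0ms @ 3/2 + 312.5ms (3/4)
4. 937.5ms @ 9/4 + 312.5ms (3/4)
5. 1250.0ms @ 3 + 250.0ms (3/5)
6. 1500.0ms @ 18/5 + 250.0ms (3/5)
7. 1750.0ms @ 21/5 + 250.0ms (3/5)
8. 2000.0ms @ 24/5 + 250.0ms (3/5)
9. 2250.0ms @ 27/5 + 250.0ms (3/5)
10. 2500.0ms @ 6 + 625.0ms (3/2)
11. 3125.0ms @ 15/2 + 312.5ms (3/4)
12. 3437.5ms @ 33/4 + 312.5ms (3/4)
13. 3750.0ms @ 9 + 416.667ms (1)
14. 4166.667ms @ 10 + 416.667ms (1)
15. 4583.333ms @ 11 + 416.667ms (1)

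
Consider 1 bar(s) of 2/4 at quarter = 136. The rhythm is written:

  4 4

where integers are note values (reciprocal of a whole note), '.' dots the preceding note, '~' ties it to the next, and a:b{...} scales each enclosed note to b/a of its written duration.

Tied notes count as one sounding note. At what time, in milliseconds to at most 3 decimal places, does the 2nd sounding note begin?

1. 0.0ms @ 0 + 441.176ms (1)
2. 441.176ms @ 1 + 441.176ms (1)

note 2 onset = 1b = 441.176ms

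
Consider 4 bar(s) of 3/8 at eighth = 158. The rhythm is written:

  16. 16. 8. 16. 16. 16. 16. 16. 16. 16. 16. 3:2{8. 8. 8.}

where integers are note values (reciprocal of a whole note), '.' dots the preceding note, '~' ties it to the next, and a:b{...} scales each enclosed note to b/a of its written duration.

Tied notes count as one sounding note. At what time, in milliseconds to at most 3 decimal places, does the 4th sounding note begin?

note 4 onset = 3b = 1139.241ms

1. 0.0ms @ 0 + 284.81ms (3/4)
2. 284.81ms @ 3/4 + 284.81ms (3/4)
3. 569.62ms @ 3/2 + 569.62ms (3/2)
4. 1139.241ms @ 3 + 284.81ms (3/4)
5. 1424.051ms @ 15/4 + 284.81ms (3/4)
6. 1708.861ms @ 9/2 + 284.81ms (3/4)
7. 1993.671ms @ 21/4 + 284.81ms (3/4)
8. 2278.481ms @ 6 + 284.81ms (3/4)
9. 2563.291ms @ 27/4 + 284.81ms (3/4)
10. 2848.101ms @ 15/2 + 284.81ms (3/4)
11. 3132.911ms @ 33/4 + 284.81ms (3/4)
12. 3417.722ms @ 9 + 379.747ms (1)
13. 3797.468ms @ 10 + 379.747ms (1)
14. 4177.215ms @ 11 + 379.747ms (1)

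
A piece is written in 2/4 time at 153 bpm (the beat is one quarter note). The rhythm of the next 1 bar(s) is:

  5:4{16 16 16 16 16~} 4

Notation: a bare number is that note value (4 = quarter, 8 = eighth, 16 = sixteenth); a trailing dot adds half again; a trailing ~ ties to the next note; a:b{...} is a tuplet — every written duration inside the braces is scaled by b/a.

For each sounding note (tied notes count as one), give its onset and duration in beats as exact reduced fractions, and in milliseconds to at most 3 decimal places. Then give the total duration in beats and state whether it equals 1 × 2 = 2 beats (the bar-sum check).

1) 0.0ms=0b +78.431ms=1/5b
2) 78.431ms=1/5b +78.431ms=1/5b
3) 156.863ms=2/5b +78.431ms=1/5b
4) 235.294ms=3/5b +78.431ms=1/5b
5) 313.725ms=4/5b +470.588ms=6/5b
Σ=2b of 2 (153bpm 2/4) — PASS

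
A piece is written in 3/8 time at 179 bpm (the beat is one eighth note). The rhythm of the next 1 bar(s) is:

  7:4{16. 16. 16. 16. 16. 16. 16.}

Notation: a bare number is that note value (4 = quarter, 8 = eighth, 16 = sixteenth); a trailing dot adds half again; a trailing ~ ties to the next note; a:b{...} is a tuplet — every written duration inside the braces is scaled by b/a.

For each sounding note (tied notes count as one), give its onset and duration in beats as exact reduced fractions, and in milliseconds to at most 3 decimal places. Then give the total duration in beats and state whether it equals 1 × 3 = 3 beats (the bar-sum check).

1) 0.0ms=0b +143.655ms=3/7b
2) 143.655ms=3/7b +143.655ms=3/7b
3) 287.31ms=6/7b +143.655ms=3/7b
4) 430.966ms=9/7b +143.655ms=3/7b
5) 574.621ms=12/7b +143.655ms=3/7b
6) 718.276ms=15/7b +143.655ms=3/7b
7) 861.931ms=18/7b +143.655ms=3/7b
Σ=3b of 3 (179bpm 3/8) — PASS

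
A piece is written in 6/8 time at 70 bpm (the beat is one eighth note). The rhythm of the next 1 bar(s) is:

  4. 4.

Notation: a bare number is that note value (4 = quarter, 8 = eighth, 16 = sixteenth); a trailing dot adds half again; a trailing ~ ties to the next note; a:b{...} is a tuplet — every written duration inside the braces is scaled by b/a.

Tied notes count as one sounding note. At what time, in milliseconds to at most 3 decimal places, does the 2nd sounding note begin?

note 2 onset = 3b = 2571.429ms

1. 0.0ms @ 0 + 2571.429ms (3)
2. 2571.429ms @ 3 + 2571.429ms (3)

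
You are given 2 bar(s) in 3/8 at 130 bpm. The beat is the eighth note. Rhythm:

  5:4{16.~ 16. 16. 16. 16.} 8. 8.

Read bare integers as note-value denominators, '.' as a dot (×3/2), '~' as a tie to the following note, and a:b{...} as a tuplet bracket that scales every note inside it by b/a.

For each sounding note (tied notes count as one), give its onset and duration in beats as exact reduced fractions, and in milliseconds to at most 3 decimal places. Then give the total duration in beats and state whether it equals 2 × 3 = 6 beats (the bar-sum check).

1) 0.0ms=0b +553.846ms=6/5b
2) 553.846ms=6/5b +276.923ms=3/5b
3) 830.769ms=9/5b +276.923ms=3/5b
4) 1107.692ms=12/5b +276.923ms=3/5b
5) 1384.615ms=3b +692.308ms=3/2b
6) 2076.923ms=9/2b +692.308ms=3/2b
Σ=6b of 6 (130bpm 3/8) — PASS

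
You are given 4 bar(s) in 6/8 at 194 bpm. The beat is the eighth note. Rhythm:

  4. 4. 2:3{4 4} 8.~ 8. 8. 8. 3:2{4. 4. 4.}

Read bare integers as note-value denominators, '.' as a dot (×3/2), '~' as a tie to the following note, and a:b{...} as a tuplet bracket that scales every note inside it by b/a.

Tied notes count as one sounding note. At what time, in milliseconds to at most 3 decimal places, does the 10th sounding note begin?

note 10 onset = 22b = 6804.124ms

1. 0.0ms @ 0 + 927.835ms (3)
2. 927.835ms @ 3 + 927.835ms (3)
3. 1855.67ms @ 6 + 927.835ms (3)
4. 2783.505ms @ 9 + 927.835ms (3)
5. 3711.34ms @ 12 + 927.835ms (3)
6. 4639.175ms @ 15 + 463.918ms (3/2)
7. 5103.093ms @ 33/2 + 463.918ms (3/2)
8. 5567.01ms @ 18 + 618.557ms (2)
9. 6185.567ms @ 20 + 618.557ms (2)
10. 6804.124ms @ 22 + 618.557ms (2)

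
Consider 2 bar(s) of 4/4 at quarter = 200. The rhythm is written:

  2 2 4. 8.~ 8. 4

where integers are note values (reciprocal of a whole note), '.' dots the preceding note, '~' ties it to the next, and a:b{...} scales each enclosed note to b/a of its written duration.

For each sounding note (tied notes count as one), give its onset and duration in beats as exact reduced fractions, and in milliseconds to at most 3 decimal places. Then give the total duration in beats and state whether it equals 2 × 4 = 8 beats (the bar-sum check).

1) 0.0ms=0b +600.0ms=2b
2) 600.0ms=2b +600.0ms=2b
3) 1200.0ms=4b +450.0ms=3/2b
4) 1650.0ms=11/2b +450.0ms=3/2b
5) 2100.0ms=7b +300.0ms=1b
Σ=8b of 8 (200bpm 4/4) — PASS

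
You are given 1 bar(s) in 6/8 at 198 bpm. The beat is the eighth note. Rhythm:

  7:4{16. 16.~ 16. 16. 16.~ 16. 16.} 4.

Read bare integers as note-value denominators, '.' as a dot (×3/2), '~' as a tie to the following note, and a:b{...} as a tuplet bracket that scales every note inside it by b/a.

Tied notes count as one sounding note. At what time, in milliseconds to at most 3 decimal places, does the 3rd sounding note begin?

1. 0.0ms @ 0 + 129.87ms (3/7)
2. 129.87ms @ 3/7 + 259.74ms (6/7)
3. 389.61ms @ 9/7 + 129.87ms (3/7)
4. 519.481ms @ 12/7 + 259.74ms (6/7)
5. 779.221ms @ 18/7 + 129.87ms (3/7)
6. 909.091ms @ 3 + 909.091ms (3)

note 3 onset = 9/7b = 389.61ms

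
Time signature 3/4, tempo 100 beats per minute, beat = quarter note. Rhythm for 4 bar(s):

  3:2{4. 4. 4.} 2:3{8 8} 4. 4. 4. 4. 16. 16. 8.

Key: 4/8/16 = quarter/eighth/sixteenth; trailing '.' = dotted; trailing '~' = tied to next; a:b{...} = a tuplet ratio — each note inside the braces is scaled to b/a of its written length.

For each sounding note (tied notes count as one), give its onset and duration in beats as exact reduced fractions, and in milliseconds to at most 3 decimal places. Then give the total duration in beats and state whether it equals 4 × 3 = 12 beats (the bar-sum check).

1) 0.0ms=0b +600.0ms=1b
2) 600.0ms=1b +600.0ms=1b
3) 1200.0ms=2b +600.0ms=1b
4) 1800.0ms=3b +450.0ms=3/4b
5) 2250.0ms=15/4b +450.0ms=3/4b
6) 2700.0ms=9/2b +900.0ms=3/2b
7) 3600.0ms=6b +900.0ms=3/2b
8) 4500.0ms=15/2b +900.0ms=3/2b
9) 5400.0ms=9b +900.0ms=3/2b
10) 6300.0ms=21/2b +225.0ms=3/8b
11) 6525.0ms=87/8b +225.0ms=3/8b
12) 6750.0ms=45/4b +450.0ms=3/4b
Σ=12b of 12 (100bpm 3/4) — PASS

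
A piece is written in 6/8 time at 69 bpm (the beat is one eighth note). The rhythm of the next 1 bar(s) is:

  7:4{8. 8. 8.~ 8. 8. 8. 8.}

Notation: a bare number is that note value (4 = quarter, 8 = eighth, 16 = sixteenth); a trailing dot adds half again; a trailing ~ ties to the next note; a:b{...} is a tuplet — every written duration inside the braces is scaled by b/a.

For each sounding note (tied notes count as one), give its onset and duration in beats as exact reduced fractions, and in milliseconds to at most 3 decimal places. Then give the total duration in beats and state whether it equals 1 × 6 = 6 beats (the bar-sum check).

1) 0.0ms=0b +745.342ms=6/7b
2) 745.342ms=6/7b +745.342ms=6/7b
3) 1490.683ms=12/7b +1490.683ms=12/7b
4) 2981.366ms=24/7b +745.342ms=6/7b
5) 3726.708ms=30/7b +745.342ms=6/7b
6) 4472.05ms=36/7b +745.342ms=6/7b
Σ=6b of 6 (69bpm 6/8) — PASS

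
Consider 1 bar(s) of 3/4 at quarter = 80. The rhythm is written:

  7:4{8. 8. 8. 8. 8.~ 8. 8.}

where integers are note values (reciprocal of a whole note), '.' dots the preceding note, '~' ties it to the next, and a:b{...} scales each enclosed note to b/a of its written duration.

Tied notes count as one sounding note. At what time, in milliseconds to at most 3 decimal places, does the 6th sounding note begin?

1. 0.0ms @ 0 + 321.429ms (3/7)
2. 321.429ms @ 3/7 + 321.429ms (3/7)
3. 642.857ms @ 6/7 + 321.429ms (3/7)
4. 964.286ms @ 9/7 + 321.429ms (3/7)
5. 1285.714ms @ 12/7 + 642.857ms (6/7)
6. 1928.571ms @ 18/7 + 321.429ms (3/7)

note 6 onset = 18/7b = 1928.571ms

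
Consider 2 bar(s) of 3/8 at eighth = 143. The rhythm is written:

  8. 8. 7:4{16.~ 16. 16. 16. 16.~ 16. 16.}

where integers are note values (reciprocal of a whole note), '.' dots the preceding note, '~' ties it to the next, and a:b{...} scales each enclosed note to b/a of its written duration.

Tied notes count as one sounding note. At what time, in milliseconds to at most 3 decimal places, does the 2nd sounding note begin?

1. 0.0ms @ 0 + 629.371ms (3/2)
2. 629.371ms @ 3/2 + 629.371ms (3/2)
3. 1258.741ms @ 3 + 359.64ms (6/7)
4. 1618.382ms @ 27/7 + 179.82ms (3/7)
5. 1798.202ms @ 30/7 + 179.82ms (3/7)
6. 1978.022ms @ 33/7 + 359.64ms (6/7)
7. 2337.662ms @ 39/7 + 179.82ms (3/7)

note 2 onset = 3/2b = 629.371ms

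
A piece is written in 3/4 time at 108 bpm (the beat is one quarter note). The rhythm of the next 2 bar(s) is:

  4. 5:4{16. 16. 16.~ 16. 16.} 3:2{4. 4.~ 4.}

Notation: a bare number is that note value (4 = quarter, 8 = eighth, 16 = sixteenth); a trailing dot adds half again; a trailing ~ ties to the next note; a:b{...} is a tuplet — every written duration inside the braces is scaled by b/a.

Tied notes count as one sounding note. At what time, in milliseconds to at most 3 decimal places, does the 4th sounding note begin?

note 4 onset = 21/10b = 1166.667ms

1. 0.0ms @ 0 + 833.333ms (3/2)
2. 833.333ms @ 3/2 + 166.667ms (3/10)
3. 1000.0ms @ 9/5 + 166.667ms (3/10)
4. 1166.667ms @ 21/10 + 333.333ms (3/5)
5. 1500.0ms @ 27/10 + 166.667ms (3/10)
6. 1666.667ms @ 3 + 555.556ms (1)
7. 2222.222ms @ 4 + 1111.111ms (2)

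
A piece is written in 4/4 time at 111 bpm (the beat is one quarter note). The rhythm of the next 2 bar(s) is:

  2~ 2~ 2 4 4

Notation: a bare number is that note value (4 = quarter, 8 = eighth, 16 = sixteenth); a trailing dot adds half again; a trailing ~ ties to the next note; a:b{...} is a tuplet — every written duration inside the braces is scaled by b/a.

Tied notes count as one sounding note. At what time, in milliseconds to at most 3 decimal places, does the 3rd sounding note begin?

1. 0.0ms @ 0 + 3243.243ms (6)
2. 3243.243ms @ 6 + 540.541ms (1)
3. 3783.784ms @ 7 + 540.541ms (1)

note 3 onset = 7b = 3783.784ms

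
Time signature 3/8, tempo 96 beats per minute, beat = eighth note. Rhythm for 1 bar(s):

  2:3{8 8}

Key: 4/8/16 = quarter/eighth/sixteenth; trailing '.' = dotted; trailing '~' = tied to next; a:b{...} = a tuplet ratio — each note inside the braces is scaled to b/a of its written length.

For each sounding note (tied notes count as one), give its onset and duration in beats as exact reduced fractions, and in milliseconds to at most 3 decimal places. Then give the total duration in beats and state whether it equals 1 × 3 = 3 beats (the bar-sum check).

1) 0.0ms=0b +937.5ms=3/2b
2) 937.5ms=3/2b +937.5ms=3/2b
Σ=3b of 3 (96bpm 3/8) — PASS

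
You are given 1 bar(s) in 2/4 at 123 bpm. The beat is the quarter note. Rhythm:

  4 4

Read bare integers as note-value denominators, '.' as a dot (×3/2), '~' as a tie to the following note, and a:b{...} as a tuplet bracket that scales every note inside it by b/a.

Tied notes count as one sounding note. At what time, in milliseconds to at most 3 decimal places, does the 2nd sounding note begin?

note 2 onset = 1b = 487.805ms

1. 0.0ms @ 0 + 487.805ms (1)
2. 487.805ms @ 1 + 487.805ms (1)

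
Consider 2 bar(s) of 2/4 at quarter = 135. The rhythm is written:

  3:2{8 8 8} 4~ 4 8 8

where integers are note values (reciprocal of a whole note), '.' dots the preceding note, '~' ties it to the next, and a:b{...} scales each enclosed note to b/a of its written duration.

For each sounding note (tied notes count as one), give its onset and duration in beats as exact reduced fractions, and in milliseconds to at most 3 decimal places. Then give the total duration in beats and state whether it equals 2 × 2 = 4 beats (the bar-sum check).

1) 0.0ms=0b +148.148ms=1/3b
2) 148.148ms=1/3b +148.148ms=1/3b
3) 296.296ms=2/3b +148.148ms=1/3b
4) 444.444ms=1b +888.889ms=2b
5) 1333.333ms=3b +222.222ms=1/2b
6) 1555.556ms=7/2b +222.222ms=1/2b
Σ=4b of 4 (135bpm 2/4) — PASS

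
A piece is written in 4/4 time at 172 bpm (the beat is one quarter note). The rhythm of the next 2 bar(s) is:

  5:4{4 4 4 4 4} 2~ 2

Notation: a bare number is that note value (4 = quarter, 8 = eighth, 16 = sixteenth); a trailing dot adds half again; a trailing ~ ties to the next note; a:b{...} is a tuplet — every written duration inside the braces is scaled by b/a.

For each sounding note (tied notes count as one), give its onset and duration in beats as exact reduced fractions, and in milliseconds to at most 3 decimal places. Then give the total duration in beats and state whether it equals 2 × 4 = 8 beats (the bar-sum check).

1) 0.0ms=0b +279.07ms=4/5b
2) 279.07ms=4/5b +279.07ms=4/5b
3) 558.14ms=8/5b +279.07ms=4/5b
4) 837.209ms=12/5b +279.07ms=4/5b
5) 1116.279ms=16/5b +279.07ms=4/5b
6) 1395.349ms=4b +1395.349ms=4b
Σ=8b of 8 (172bpm 4/4) — PASS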